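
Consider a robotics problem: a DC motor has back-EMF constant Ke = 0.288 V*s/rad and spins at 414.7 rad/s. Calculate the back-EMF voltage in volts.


V_emf = Ke * omega = 0.288*414.7 = 119.4336

119.4336 V


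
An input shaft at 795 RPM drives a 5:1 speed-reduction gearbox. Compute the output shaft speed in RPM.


omega_out = omega_in / N = 795 / 5 = 159.0000

159.0000 RPM


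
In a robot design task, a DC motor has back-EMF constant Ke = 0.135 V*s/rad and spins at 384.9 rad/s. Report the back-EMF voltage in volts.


V_emf = Ke * omega = 0.135*384.9 = 51.9615

51.9615 V


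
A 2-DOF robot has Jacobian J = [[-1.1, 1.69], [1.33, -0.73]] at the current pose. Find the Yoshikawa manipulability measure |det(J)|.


det(J) = -1.1*-0.73 - (1.69)*(1.33) = -1.4447
|det(J)| = 1.4447

1.4447


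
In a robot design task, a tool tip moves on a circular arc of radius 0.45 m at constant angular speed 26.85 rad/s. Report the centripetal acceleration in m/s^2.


a_c = omega^2 * r = 26.85^2 * 0.45 = 324.4151

324.4151 m/s^2


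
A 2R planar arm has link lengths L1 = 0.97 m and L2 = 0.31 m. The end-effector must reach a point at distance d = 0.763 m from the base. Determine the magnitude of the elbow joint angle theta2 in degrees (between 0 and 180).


cos(th2) = (d^2 - L1^2 - L2^2)/(2*L1*L2) = (0.763^2 - 0.97^2 - 0.31^2)/(2*0.97*0.31) = -0.75628700
th2 = acos(-0.75628700) = 139.1380 deg

139.1380 degrees


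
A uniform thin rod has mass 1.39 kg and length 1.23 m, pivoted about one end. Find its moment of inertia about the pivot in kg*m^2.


I = (1/3)*m*L^2 = (1/3)*1.39*1.23^2 = 0.7010

0.7010 kg*m^2


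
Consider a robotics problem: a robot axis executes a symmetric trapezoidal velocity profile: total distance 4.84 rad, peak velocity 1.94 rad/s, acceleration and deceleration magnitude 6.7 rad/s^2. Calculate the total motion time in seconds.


t_acc = v/a = 1.94/6.7 = 0.289552 s
d_acc = v^2/(2a) = 0.280866 rad (each ramp)
d_cruise = 4.84 - 2*0.280866 = 4.278268 rad
t_cruise = 4.278268/1.94 = 2.205293 s
t_total = 2*0.289552 + 2.205293 = 2.7844

2.7844 s


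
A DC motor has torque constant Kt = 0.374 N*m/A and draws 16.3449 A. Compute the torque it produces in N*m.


tau = Kt * I = 0.374*16.3449 = 6.1130

6.1130 N*m


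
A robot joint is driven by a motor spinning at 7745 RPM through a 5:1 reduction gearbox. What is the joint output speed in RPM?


omega_joint = omega_motor / N = 7745 / 5 = 1549.0000

1549.0000 RPM


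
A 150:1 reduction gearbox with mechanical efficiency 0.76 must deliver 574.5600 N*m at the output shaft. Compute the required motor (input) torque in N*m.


tau_in = tau_out / (N * eta) = 574.5600 / (150 * 0.76) = 5.0400

5.0400 N*m


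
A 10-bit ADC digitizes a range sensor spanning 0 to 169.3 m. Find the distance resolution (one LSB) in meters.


res = range / 2^n = 169.3/2^10 = 169.3/1024 = 0.1653

0.1653 m


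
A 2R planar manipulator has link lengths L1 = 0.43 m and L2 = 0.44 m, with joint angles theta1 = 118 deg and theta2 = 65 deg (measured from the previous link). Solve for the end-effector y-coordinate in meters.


y = L1*sin(th1) + L2*sin(th1+th2) = 0.43*sin(118 deg) + 0.44*sin(183 deg) = 0.3566

0.3566 m


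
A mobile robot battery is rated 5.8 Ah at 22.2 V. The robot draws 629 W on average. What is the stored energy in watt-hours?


E = capacity * V = 5.8*22.2 = 128.7600

128.7600 Wh


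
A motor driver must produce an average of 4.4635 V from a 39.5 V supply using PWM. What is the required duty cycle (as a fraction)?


D = V_avg/V_supply = 4.4635/39.5 = 0.1130

0.1130


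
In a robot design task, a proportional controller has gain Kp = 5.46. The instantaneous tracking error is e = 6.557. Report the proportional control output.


u_P = Kp * e = 5.46 * 6.557 = 35.8012

35.8012


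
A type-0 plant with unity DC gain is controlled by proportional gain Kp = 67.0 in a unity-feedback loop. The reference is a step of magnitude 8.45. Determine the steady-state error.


e_ss = R/(1 + Kp) = 8.45/(1 + 67.0) = 8.45/68.0000 = 0.1243

0.1243


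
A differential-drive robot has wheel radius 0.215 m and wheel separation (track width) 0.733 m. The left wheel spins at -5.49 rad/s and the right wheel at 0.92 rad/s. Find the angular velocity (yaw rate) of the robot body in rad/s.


omega = r*(wR - wL)/L = 0.215*(0.92 - (-5.49))/0.733 = 1.8802

1.8802 rad/s


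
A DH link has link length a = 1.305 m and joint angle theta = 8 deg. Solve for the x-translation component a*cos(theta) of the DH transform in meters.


a*cos(theta) = 1.305*cos(8 deg) = 1.2923

1.2923 m


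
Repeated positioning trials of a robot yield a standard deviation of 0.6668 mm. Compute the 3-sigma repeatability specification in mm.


repeatability = 3*sigma = 3*0.6668 = 2.0004

2.0004 mm


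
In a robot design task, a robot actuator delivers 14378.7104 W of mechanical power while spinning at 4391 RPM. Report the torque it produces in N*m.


omega = 4391 * 2*pi/60 = 459.824445 rad/s
tau = P / omega = 14378.7104 / 459.824445 = 31.2700

31.2700 N*m


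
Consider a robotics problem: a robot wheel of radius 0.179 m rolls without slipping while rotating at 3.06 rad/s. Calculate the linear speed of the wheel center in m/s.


v = omega * r = 3.06 * 0.179 = 0.5477

0.5477 m/s


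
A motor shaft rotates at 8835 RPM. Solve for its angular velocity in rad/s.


omega = 8835 * 2*pi/60 = 925.1990

925.1990 rad/s


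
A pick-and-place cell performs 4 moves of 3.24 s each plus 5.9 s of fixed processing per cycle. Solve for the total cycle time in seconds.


T = 4*3.24 + 5.9 = 18.8600

18.8600 s


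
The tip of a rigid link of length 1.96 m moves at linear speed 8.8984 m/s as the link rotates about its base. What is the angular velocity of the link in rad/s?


omega = v / L = 8.8984 / 1.96 = 4.5400

4.5400 rad/s


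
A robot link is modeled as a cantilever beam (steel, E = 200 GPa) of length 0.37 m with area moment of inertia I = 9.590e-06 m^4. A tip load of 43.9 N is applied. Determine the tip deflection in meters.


delta = F*L^3/(3*E*I) = 43.9*0.37^3/(3*2.000e+11*9.590e-06)
      = 2.2236667/5754000 = 3.8646e-07

3.8646e-07 m


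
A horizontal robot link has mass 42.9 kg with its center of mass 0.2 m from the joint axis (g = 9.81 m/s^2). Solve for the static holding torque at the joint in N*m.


tau = m*g*L = 42.9 * 9.81 * 0.2 = 84.1698

84.1698 N*m


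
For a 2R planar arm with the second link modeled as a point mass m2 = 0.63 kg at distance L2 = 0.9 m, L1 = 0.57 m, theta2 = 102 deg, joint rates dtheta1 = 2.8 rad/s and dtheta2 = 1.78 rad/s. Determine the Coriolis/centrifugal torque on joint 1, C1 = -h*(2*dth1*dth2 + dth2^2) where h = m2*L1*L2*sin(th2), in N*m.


h = m2*L1*L2*sin(th2) = 0.63*0.57*0.9*sin(102 deg) = 0.316128
C1 = -h*(2*2.8*1.78 + 1.78^2) = -0.316128*13.1364 = -4.1528

-4.1528 N*m


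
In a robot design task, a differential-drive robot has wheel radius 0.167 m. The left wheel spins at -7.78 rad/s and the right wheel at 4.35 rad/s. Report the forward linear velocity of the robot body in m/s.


v = r*(wR + wL)/2 = 0.167*(4.35 + -7.78)/2 = -0.2864

-0.2864 m/s


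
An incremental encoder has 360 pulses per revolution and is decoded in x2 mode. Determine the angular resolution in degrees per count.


resolution = 360 / (PPR * 2) = 360 / 720 = 0.5000

0.5000 degrees


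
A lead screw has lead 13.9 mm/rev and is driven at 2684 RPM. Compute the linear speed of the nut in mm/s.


v = lead * (RPM/60) = 13.9*2684/60 = 621.7933

621.7933 mm/s


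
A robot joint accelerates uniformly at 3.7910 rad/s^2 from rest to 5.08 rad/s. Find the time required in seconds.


t = delta_omega / alpha = 5.08 / 3.7910 = 1.3400

1.3400 s


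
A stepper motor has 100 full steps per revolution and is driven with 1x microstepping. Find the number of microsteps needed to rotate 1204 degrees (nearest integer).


step_size = 360/(100*1) = 360/100 = 3.600000 deg
n = 1204/(360/100) = 1204*100/360 = 334.4444 -> 334

334 steps


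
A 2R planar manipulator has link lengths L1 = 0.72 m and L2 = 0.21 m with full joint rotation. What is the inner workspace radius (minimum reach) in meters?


r_min = |L1 - L2| = |0.72 - 0.21| = 0.5100

0.5100 m


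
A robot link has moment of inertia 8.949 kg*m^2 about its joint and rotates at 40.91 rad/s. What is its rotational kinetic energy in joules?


KE = (1/2)*I*omega^2 = 0.5*8.949*40.91^2 = 7488.6489

7488.6489 J


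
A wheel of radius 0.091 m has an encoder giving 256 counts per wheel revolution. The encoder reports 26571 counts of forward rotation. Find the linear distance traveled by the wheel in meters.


revs = 26571/256 = 103.792969
d = revs * 2*pi*r = 103.792969 * 2*pi*0.091 = 59.3457

59.3457 m


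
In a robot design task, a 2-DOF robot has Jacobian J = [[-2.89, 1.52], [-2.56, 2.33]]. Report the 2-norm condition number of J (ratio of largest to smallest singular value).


JJ^T eigenvalues: trace(JJ^T) = 22.6450, det(JJ^T) = det(J)^2 = 8.07980625
s_max^2 = (22.6450 + sqrt(480.47680000))/2 = 22.28239051
s_min^2 = (22.6450 - sqrt(480.47680000))/2 = 0.36260949
kappa = s_max/s_min = sqrt(22.28239051/0.36260949) = 7.8390

7.8390


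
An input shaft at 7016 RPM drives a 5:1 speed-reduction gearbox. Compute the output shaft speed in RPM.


omega_out = omega_in / N = 7016 / 5 = 1403.2000

1403.2000 RPM


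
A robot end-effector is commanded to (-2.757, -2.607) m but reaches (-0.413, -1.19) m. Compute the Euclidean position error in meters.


dx = -0.413 - (-2.757) = 2.3440, dy = -1.19 - (-2.607) = 1.4170
err = sqrt(5.494336 + 2.007889) = 2.7390

2.7390 m


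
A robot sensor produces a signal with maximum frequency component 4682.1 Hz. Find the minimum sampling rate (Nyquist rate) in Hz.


f_s,min = 2*f_max = 2*4682.1 = 9364.2000

9364.2000 Hz


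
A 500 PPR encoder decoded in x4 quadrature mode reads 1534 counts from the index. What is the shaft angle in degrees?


angle = counts * 360 / (PPR*4) = 1534 * 360 / 2000 = 276.1200

276.1200 degrees


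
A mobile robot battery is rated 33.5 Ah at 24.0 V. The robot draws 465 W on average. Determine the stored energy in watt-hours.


E = capacity * V = 33.5*24.0 = 804.0000

804.0000 Wh


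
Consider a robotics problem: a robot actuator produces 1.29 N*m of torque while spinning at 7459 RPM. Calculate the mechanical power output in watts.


omega = 7459 * 2*pi/60 = 781.104653 rad/s
P = tau * omega = 1.29 * 781.104653 = 1007.6250

1007.6250 W


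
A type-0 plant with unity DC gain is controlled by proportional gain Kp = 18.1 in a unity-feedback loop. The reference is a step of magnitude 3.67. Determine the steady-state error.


e_ss = R/(1 + Kp) = 3.67/(1 + 18.1) = 3.67/19.1000 = 0.1921

0.1921


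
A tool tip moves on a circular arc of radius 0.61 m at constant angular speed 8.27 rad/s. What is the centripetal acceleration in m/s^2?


a_c = omega^2 * r = 8.27^2 * 0.61 = 41.7197

41.7197 m/s^2


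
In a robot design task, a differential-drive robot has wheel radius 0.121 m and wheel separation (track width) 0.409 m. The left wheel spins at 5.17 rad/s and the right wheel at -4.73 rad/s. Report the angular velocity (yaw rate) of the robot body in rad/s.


omega = r*(wR - wL)/L = 0.121*(-4.73 - (5.17))/0.409 = -2.9289

-2.9289 rad/s


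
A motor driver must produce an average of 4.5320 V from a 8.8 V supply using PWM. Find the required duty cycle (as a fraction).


D = V_avg/V_supply = 4.5320/8.8 = 0.5150

0.5150


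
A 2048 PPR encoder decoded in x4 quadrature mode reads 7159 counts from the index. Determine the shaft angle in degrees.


angle = counts * 360 / (PPR*4) = 7159 * 360 / 8192 = 314.6045

314.6045 degrees


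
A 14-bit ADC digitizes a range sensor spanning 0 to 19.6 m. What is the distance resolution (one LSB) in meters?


res = range / 2^n = 19.6/2^14 = 19.6/16384 = 0.0012

0.0012 m


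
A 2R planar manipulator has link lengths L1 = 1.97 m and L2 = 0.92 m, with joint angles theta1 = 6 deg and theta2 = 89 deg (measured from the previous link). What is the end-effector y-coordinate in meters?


y = L1*sin(th1) + L2*sin(th1+th2) = 1.97*sin(6 deg) + 0.92*sin(95 deg) = 1.1224

1.1224 m


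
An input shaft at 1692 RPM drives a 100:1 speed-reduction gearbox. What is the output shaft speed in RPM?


omega_out = omega_in / N = 1692 / 100 = 16.9200

16.9200 RPM


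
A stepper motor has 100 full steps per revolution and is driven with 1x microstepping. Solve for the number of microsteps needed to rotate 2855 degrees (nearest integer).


step_size = 360/(100*1) = 360/100 = 3.600000 deg
n = 2855/(360/100) = 2855*100/360 = 793.0556 -> 793

793 steps


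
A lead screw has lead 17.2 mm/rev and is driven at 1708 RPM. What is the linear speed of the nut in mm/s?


v = lead * (RPM/60) = 17.2*1708/60 = 489.6267

489.6267 mm/s


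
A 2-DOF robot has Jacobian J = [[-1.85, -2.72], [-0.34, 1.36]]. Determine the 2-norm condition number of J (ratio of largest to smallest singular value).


JJ^T eigenvalues: trace(JJ^T) = 12.7861, det(JJ^T) = det(J)^2 = 11.83910464
s_max^2 = (12.7861 + sqrt(116.12793465))/2 = 11.78118360
s_min^2 = (12.7861 - sqrt(116.12793465))/2 = 1.00491640
kappa = s_max/s_min = sqrt(11.78118360/1.00491640) = 3.4240

3.4240


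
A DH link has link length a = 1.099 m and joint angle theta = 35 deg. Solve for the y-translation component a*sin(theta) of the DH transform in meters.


a*sin(theta) = 1.099*sin(35 deg) = 0.6304

0.6304 m


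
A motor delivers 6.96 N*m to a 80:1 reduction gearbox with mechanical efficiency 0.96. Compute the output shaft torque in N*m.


tau_out = tau_in * N * eta = 6.96 * 80 * 0.96 = 534.5280

534.5280 N*m


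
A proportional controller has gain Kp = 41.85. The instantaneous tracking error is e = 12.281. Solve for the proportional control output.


u_P = Kp * e = 41.85 * 12.281 = 513.9599

513.9599


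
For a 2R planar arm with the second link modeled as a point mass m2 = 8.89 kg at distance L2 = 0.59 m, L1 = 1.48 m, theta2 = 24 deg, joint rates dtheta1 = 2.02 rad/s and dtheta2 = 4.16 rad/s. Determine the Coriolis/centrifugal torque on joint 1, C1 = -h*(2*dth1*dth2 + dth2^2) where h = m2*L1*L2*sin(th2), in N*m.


h = m2*L1*L2*sin(th2) = 8.89*1.48*0.59*sin(24 deg) = 3.157394
C1 = -h*(2*2.02*4.16 + 4.16^2) = -3.157394*34.1120 = -107.7050

-107.7050 N*m


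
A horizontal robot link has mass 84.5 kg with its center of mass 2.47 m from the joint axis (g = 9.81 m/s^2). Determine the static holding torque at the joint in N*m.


tau = m*g*L = 84.5 * 9.81 * 2.47 = 2047.4942

2047.4942 N*m


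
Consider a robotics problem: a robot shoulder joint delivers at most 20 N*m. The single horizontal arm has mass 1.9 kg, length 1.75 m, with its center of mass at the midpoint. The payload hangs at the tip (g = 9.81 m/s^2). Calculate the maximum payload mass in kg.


tau_arm = m_arm*g*(L/2) = 1.9*9.81*1.75/2 = 16.3091 N*m
tau_payload = tau_max - tau_arm = 20 - 16.3091 = 3.6909
m_payload = tau_payload / (g*L) = 3.6909 / (9.81*1.75) = 0.2150

0.2150 kg


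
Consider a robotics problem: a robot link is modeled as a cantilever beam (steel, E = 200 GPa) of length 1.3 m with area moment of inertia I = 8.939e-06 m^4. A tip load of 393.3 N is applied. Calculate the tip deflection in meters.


delta = F*L^3/(3*E*I) = 393.3*1.3^3/(3*2.000e+11*8.939e-06)
      = 864.0801/5363400 = 1.6111e-04

1.6111e-04 m


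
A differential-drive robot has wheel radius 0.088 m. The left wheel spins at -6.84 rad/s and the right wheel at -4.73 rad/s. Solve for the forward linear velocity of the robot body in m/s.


v = r*(wR + wL)/2 = 0.088*(-4.73 + -6.84)/2 = -0.5091

-0.5091 m/s


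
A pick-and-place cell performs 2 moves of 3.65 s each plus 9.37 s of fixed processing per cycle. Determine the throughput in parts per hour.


T_cycle = 2*3.65 + 9.37 = 16.6700 s
rate = 3600/T = 215.9568

215.9568 parts/hour


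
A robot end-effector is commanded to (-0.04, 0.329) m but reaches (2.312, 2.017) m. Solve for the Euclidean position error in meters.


dx = 2.312 - (-0.04) = 2.3520, dy = 2.017 - (0.329) = 1.6880
err = sqrt(5.531904 + 2.849344) = 2.8950

2.8950 m


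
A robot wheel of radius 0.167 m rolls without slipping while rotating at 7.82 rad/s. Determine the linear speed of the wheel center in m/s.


v = omega * r = 7.82 * 0.167 = 1.3059

1.3059 m/s


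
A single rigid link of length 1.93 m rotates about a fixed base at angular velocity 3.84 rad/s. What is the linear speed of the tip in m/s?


v = L*omega = 1.93 * 3.84 = 7.4112

7.4112 m/s


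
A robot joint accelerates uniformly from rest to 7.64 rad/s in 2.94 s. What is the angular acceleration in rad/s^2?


alpha = delta_omega / t = 7.64 / 2.94 = 2.5986

2.5986 rad/s^2


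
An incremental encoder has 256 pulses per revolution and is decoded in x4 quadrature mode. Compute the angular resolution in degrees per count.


resolution = 360 / (PPR * 4) = 360 / 1024 = 0.3516

0.3516 degrees


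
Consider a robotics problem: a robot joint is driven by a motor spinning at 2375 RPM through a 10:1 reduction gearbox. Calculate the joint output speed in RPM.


omega_joint = omega_motor / N = 2375 / 10 = 237.5000

237.5000 RPM


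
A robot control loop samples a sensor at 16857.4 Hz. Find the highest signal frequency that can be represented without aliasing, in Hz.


f_max = f_s/2 = 16857.4/2 = 8428.7000

8428.7000 Hz


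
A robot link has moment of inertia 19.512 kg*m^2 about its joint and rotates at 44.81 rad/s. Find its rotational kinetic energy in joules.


KE = (1/2)*I*omega^2 = 0.5*19.512*44.81^2 = 19589.4246

19589.4246 J


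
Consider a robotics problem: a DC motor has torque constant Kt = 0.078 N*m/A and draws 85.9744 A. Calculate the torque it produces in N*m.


tau = Kt * I = 0.078*85.9744 = 6.7060

6.7060 N*m


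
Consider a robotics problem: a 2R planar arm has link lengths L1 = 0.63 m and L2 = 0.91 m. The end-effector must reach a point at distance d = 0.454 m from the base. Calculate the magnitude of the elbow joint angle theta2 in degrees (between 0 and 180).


cos(th2) = (d^2 - L1^2 - L2^2)/(2*L1*L2) = (0.454^2 - 0.63^2 - 0.91^2)/(2*0.63*0.91) = -0.88861329
th2 = acos(-0.88861329) = 152.6995 deg

152.6995 degrees


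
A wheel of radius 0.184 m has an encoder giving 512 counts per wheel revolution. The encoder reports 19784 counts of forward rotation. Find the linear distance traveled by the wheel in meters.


revs = 19784/512 = 38.640625
d = revs * 2*pi*r = 38.640625 * 2*pi*0.184 = 44.6727

44.6727 m


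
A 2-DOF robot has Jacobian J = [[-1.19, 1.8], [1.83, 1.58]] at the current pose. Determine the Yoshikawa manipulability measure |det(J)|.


det(J) = -1.19*1.58 - (1.8)*(1.83) = -5.1742
|det(J)| = 5.1742

5.1742


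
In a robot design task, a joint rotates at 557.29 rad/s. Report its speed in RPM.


RPM = 557.29 * 60/(2*pi) = 5321.7275

5321.7275 RPM


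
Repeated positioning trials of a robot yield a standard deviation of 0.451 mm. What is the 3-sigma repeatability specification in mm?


repeatability = 3*sigma = 3*0.451 = 1.3530

1.3530 mm


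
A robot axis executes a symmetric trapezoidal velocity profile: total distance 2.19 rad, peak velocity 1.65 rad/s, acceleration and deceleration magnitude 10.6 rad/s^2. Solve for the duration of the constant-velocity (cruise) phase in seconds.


t_acc = v/a = 0.155660 s, d_acc = v^2/(2a) = 0.128420 rad each
d_cruise = 2.19 - 2*0.128420 = 1.933160 rad
t_cruise = d_cruise/v = 1.933160/1.65 = 1.1716

1.1716 s


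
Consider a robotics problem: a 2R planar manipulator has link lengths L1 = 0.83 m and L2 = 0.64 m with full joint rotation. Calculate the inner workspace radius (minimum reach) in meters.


r_min = |L1 - L2| = |0.83 - 0.64| = 0.1900

0.1900 m


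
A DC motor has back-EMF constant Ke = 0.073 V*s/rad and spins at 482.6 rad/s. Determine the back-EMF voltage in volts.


V_emf = Ke * omega = 0.073*482.6 = 35.2298

35.2298 V


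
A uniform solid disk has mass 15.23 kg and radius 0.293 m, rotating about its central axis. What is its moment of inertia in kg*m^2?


I = (1/2)*m*R^2 = 0.5*15.23*0.293^2 = 0.6537

0.6537 kg*m^2


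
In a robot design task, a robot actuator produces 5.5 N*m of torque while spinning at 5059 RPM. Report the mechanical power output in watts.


omega = 5059 * 2*pi/60 = 529.777241 rad/s
P = tau * omega = 5.5 * 529.777241 = 2913.7748

2913.7748 W


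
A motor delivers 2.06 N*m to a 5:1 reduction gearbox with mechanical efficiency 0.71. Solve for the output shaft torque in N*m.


tau_out = tau_in * N * eta = 2.06 * 5 * 0.71 = 7.3130

7.3130 N*m


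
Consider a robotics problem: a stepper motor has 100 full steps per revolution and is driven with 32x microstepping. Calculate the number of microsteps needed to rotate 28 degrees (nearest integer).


step_size = 360/(100*32) = 360/3200 = 0.112500 deg
n = 28/(360/3200) = 28*3200/360 = 248.8889 -> 249

249 steps


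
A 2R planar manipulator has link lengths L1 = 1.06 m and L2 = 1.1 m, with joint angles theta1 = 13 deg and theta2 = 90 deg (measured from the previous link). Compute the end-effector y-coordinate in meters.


y = L1*sin(th1) + L2*sin(th1+th2) = 1.06*sin(13 deg) + 1.1*sin(103 deg) = 1.3103

1.3103 m


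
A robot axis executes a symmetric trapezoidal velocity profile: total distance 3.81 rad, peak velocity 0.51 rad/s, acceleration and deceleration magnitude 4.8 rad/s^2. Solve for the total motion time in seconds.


t_acc = v/a = 0.51/4.8 = 0.106250 s
d_acc = v^2/(2a) = 0.027094 rad (each ramp)
d_cruise = 3.81 - 2*0.027094 = 3.755812 rad
t_cruise = 3.755812/0.51 = 7.364337 s
t_total = 2*0.106250 + 7.364337 = 7.5768

7.5768 s


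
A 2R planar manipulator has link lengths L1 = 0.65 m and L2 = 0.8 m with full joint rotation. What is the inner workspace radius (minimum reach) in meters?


r_min = |L1 - L2| = |0.65 - 0.8| = 0.1500

0.1500 m


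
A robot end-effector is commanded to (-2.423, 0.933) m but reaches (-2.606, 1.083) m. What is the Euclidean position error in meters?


dx = -2.606 - (-2.423) = -0.1830, dy = 1.083 - (0.933) = 0.1500
err = sqrt(0.033489 + 0.022500) = 0.2366

0.2366 m


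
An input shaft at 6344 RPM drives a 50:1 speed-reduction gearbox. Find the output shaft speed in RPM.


omega_out = omega_in / N = 6344 / 50 = 126.8800

126.8800 RPM


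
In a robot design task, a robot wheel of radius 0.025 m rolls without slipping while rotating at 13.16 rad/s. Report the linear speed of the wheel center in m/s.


v = omega * r = 13.16 * 0.025 = 0.3290

0.3290 m/s


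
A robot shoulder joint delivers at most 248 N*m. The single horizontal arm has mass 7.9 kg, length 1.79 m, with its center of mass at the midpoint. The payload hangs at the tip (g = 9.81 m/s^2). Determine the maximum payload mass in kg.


tau_arm = m_arm*g*(L/2) = 7.9*9.81*1.79/2 = 69.3616 N*m
tau_payload = tau_max - tau_arm = 248 - 69.3616 = 178.6384
m_payload = tau_payload / (g*L) = 178.6384 / (9.81*1.79) = 10.1731

10.1731 kg


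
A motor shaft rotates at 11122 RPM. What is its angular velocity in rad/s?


omega = 11122 * 2*pi/60 = 1164.6931

1164.6931 rad/s


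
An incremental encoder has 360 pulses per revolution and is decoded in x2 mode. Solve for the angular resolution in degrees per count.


resolution = 360 / (PPR * 2) = 360 / 720 = 0.5000

0.5000 degrees


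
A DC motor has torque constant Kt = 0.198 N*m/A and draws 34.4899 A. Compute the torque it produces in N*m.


tau = Kt * I = 0.198*34.4899 = 6.8290

6.8290 N*m


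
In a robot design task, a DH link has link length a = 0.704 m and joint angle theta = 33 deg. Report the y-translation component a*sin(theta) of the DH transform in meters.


a*sin(theta) = 0.704*sin(33 deg) = 0.3834

0.3834 m


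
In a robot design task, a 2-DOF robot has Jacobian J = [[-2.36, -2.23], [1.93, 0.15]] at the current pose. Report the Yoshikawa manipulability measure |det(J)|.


det(J) = -2.36*0.15 - (-2.23)*(1.93) = 3.9499
|det(J)| = 3.9499

3.9499


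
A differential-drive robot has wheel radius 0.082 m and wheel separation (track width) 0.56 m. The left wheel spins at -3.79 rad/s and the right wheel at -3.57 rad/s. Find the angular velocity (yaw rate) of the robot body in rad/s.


omega = r*(wR - wL)/L = 0.082*(-3.57 - (-3.79))/0.56 = 0.0322

0.0322 rad/s


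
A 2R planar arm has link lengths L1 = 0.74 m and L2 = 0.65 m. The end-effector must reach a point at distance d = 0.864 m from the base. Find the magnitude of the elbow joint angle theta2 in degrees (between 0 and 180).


cos(th2) = (d^2 - L1^2 - L2^2)/(2*L1*L2) = (0.864^2 - 0.74^2 - 0.65^2)/(2*0.74*0.65) = -0.23243659
th2 = acos(-0.23243659) = 103.4406 deg

103.4406 degrees


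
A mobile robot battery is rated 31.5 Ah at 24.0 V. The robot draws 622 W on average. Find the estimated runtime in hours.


E = 31.5*24.0 = 756.0000 Wh
t = E/P = 756.0000/622 = 1.2154

1.2154 hours


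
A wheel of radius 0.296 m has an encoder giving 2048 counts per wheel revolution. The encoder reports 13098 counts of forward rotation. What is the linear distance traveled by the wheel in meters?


revs = 13098/2048 = 6.395508
d = revs * 2*pi*r = 6.395508 * 2*pi*0.296 = 11.8945

11.8945 m


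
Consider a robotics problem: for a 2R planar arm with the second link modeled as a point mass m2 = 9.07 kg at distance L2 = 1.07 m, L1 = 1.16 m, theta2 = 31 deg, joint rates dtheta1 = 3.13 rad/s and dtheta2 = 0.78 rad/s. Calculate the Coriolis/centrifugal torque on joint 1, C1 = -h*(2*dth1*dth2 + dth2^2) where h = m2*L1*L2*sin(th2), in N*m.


h = m2*L1*L2*sin(th2) = 9.07*1.16*1.07*sin(31 deg) = 5.798136
C1 = -h*(2*3.13*0.78 + 0.78^2) = -5.798136*5.4912 = -31.8387

-31.8387 N*m


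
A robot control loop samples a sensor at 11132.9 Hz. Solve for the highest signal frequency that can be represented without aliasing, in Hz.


f_max = f_s/2 = 11132.9/2 = 5566.4500

5566.4500 Hz


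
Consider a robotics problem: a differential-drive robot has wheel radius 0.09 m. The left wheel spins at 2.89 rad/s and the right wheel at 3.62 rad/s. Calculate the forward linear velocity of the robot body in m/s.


v = r*(wR + wL)/2 = 0.09*(3.62 + 2.89)/2 = 0.2929

0.2929 m/s


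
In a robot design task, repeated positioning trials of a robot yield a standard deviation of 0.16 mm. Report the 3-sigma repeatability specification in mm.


repeatability = 3*sigma = 3*0.16 = 0.4800

0.4800 mm


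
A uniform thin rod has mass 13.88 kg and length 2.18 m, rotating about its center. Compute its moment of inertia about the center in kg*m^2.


I = (1/12)*m*L^2 = (1/12)*13.88*2.18^2 = 5.4969

5.4969 kg*m^2


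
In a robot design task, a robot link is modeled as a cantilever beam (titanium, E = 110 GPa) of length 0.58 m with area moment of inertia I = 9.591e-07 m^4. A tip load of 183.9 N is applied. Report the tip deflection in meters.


delta = F*L^3/(3*E*I) = 183.9*0.58^3/(3*1.100e+11*9.591e-07)
      = 35.8810968/316503 = 1.1337e-04

1.1337e-04 m


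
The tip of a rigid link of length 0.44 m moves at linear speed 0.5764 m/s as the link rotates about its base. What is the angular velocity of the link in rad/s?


omega = v / L = 0.5764 / 0.44 = 1.3100

1.3100 rad/s


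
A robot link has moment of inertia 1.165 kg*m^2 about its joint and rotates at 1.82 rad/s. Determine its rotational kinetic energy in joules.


KE = (1/2)*I*omega^2 = 0.5*1.165*1.82^2 = 1.9295

1.9295 J


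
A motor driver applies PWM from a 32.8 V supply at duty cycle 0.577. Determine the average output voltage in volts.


V_avg = V_supply * D = 32.8*0.577 = 18.9256

18.9256 V


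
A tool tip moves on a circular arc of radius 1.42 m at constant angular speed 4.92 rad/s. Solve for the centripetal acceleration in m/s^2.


a_c = omega^2 * r = 4.92^2 * 1.42 = 34.3731

34.3731 m/s^2


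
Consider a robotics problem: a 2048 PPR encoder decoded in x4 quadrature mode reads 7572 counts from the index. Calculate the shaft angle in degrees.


angle = counts * 360 / (PPR*4) = 7572 * 360 / 8192 = 332.7539

332.7539 degrees


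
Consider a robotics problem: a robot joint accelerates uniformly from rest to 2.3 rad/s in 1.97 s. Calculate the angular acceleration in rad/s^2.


alpha = delta_omega / t = 2.3 / 1.97 = 1.1675

1.1675 rad/s^2


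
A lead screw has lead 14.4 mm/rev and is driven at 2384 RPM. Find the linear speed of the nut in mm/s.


v = lead * (RPM/60) = 14.4*2384/60 = 572.1600

572.1600 mm/s


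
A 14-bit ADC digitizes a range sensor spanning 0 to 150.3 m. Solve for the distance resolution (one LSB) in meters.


res = range / 2^n = 150.3/2^14 = 150.3/16384 = 0.0092

0.0092 m


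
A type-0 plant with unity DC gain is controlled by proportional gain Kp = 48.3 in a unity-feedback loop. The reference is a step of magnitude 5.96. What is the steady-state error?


e_ss = R/(1 + Kp) = 5.96/(1 + 48.3) = 5.96/49.3000 = 0.1209

0.1209


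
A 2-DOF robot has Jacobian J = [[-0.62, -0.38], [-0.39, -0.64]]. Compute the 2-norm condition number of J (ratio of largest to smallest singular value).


JJ^T eigenvalues: trace(JJ^T) = 1.0905, det(JJ^T) = det(J)^2 = 0.06180196
s_max^2 = (1.0905 + sqrt(0.94198241))/2 = 1.03052889
s_min^2 = (1.0905 - sqrt(0.94198241))/2 = 0.05997111
kappa = s_max/s_min = sqrt(1.03052889/0.05997111) = 4.1453

4.1453


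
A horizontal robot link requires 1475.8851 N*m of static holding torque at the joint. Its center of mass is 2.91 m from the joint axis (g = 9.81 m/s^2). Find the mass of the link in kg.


m = tau / (g*L) = 1475.8851 / (9.81 * 2.91) = 51.7000

51.7000 kg


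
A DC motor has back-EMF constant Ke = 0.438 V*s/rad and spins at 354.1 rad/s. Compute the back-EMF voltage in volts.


V_emf = Ke * omega = 0.438*354.1 = 155.0958

155.0958 V


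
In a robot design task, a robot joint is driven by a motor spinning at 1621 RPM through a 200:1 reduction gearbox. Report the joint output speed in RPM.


omega_joint = omega_motor / N = 1621 / 200 = 8.1050

8.1050 RPM


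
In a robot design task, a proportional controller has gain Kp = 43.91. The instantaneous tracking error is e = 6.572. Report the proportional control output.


u_P = Kp * e = 43.91 * 6.572 = 288.5765

288.5765


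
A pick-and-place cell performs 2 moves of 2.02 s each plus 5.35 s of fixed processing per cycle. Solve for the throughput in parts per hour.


T_cycle = 2*2.02 + 5.35 = 9.3900 s
rate = 3600/T = 383.3866

383.3866 parts/hour


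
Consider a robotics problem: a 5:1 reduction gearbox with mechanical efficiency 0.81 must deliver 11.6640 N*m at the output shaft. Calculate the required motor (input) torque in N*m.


tau_in = tau_out / (N * eta) = 11.6640 / (5 * 0.81) = 2.8800

2.8800 N*m


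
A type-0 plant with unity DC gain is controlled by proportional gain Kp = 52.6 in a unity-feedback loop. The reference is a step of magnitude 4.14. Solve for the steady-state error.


e_ss = R/(1 + Kp) = 4.14/(1 + 52.6) = 4.14/53.6000 = 0.0772

0.0772


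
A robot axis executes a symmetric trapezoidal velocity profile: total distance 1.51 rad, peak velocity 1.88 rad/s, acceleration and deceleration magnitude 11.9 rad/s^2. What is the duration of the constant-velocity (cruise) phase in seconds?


t_acc = v/a = 0.157983 s, d_acc = v^2/(2a) = 0.148504 rad each
d_cruise = 1.51 - 2*0.148504 = 1.212992 rad
t_cruise = d_cruise/v = 1.212992/1.88 = 0.6452

0.6452 s


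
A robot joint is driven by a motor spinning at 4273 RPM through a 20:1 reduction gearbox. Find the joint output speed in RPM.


omega_joint = omega_motor / N = 4273 / 20 = 213.6500

213.6500 RPM


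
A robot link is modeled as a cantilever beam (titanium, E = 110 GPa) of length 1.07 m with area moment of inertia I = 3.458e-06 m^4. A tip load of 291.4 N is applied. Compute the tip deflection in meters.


delta = F*L^3/(3*E*I) = 291.4*1.07^3/(3*1.100e+11*3.458e-06)
      = 356.9775302/1141140 = 3.1283e-04

3.1283e-04 m


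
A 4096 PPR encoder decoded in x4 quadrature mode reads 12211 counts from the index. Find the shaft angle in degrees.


angle = counts * 360 / (PPR*4) = 12211 * 360 / 16384 = 268.3081

268.3081 degrees


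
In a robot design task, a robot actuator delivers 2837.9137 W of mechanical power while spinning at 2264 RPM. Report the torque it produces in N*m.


omega = 2264 * 2*pi/60 = 237.085526 rad/s
tau = P / omega = 2837.9137 / 237.085526 = 11.9700

11.9700 N*m


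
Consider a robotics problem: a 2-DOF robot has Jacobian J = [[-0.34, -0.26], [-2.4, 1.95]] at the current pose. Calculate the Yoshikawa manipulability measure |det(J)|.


det(J) = -0.34*1.95 - (-0.26)*(-2.4) = -1.2870
|det(J)| = 1.2870

1.2870


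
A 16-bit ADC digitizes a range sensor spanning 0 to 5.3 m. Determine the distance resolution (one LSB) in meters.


res = range / 2^n = 5.3/2^16 = 5.3/65536 = 8.0872e-05

8.0872e-05 m


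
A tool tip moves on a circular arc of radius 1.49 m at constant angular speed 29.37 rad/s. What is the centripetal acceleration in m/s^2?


a_c = omega^2 * r = 29.37^2 * 1.49 = 1285.2694

1285.2694 m/s^2


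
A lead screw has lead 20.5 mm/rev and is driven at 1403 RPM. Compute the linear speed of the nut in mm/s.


v = lead * (RPM/60) = 20.5*1403/60 = 479.3583

479.3583 mm/s


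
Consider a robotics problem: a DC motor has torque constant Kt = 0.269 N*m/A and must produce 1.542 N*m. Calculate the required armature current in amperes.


I = tau / Kt = 1.542/0.269 = 5.7323

5.7323 A


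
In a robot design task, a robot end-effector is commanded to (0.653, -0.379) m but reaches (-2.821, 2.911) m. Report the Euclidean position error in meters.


dx = -2.821 - (0.653) = -3.4740, dy = 2.911 - (-0.379) = 3.2900
err = sqrt(12.068676 + 10.824100) = 4.7846

4.7846 m


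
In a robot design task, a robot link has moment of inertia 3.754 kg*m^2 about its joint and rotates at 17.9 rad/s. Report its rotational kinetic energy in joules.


KE = (1/2)*I*omega^2 = 0.5*3.754*17.9^2 = 601.4096

601.4096 J


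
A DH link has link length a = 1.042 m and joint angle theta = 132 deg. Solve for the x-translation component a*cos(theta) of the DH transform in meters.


a*cos(theta) = 1.042*cos(132 deg) = -0.6972

-0.6972 m


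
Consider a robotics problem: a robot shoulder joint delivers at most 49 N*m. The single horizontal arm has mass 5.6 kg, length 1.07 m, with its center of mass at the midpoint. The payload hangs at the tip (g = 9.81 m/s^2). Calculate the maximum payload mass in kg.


tau_arm = m_arm*g*(L/2) = 5.6*9.81*1.07/2 = 29.3908 N*m
tau_payload = tau_max - tau_arm = 49 - 29.3908 = 19.6092
m_payload = tau_payload / (g*L) = 19.6092 / (9.81*1.07) = 1.8681

1.8681 kg


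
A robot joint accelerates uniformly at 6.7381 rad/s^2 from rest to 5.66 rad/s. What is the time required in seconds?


t = delta_omega / alpha = 5.66 / 6.7381 = 0.8400

0.8400 s


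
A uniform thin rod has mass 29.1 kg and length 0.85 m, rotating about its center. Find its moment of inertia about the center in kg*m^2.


I = (1/12)*m*L^2 = (1/12)*29.1*0.85^2 = 1.7521

1.7521 kg*m^2


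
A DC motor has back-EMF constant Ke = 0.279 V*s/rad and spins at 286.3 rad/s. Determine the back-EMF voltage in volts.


V_emf = Ke * omega = 0.279*286.3 = 79.8777

79.8777 V


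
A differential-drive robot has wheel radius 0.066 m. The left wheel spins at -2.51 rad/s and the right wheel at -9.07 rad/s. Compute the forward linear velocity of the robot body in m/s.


v = r*(wR + wL)/2 = 0.066*(-9.07 + -2.51)/2 = -0.3821

-0.3821 m/s


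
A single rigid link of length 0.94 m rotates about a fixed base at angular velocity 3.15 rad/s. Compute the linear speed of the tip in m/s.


v = L*omega = 0.94 * 3.15 = 2.9610

2.9610 m/s


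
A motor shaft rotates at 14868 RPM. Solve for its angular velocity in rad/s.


omega = 14868 * 2*pi/60 = 1556.9733

1556.9733 rad/s


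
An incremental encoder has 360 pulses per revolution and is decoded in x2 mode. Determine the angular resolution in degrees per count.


resolution = 360 / (PPR * 2) = 360 / 720 = 0.5000

0.5000 degrees


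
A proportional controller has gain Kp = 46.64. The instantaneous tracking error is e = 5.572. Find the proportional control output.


u_P = Kp * e = 46.64 * 5.572 = 259.8781

259.8781


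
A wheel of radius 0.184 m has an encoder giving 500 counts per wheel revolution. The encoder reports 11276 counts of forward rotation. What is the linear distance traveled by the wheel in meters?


revs = 11276/500 = 22.552000
d = revs * 2*pi*r = 22.552000 * 2*pi*0.184 = 26.0725

26.0725 m


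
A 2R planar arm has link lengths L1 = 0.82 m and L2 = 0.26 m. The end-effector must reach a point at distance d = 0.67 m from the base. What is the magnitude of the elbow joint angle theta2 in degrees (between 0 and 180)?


cos(th2) = (d^2 - L1^2 - L2^2)/(2*L1*L2) = (0.67^2 - 0.82^2 - 0.26^2)/(2*0.82*0.26) = -0.68269231
th2 = acos(-0.68269231) = 133.0544 deg

133.0544 degrees


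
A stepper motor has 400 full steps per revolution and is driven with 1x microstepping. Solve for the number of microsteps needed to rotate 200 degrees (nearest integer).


step_size = 360/(400*1) = 360/400 = 0.900000 deg
n = 200/(360/400) = 200*400/360 = 222.2222 -> 222

222 steps


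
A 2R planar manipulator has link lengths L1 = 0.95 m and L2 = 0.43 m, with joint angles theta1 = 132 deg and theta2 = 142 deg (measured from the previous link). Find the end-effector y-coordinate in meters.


y = L1*sin(th1) + L2*sin(th1+th2) = 0.95*sin(132 deg) + 0.43*sin(274 deg) = 0.2770

0.2770 m


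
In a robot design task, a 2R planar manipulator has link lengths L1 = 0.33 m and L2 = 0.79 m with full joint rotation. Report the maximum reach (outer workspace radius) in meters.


r_max = L1 + L2 = 0.33 + 0.79 = 1.1200

1.1200 m


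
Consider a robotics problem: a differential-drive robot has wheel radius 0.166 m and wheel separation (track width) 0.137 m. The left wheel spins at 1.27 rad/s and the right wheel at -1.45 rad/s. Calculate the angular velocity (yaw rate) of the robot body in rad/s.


omega = r*(wR - wL)/L = 0.166*(-1.45 - (1.27))/0.137 = -3.2958

-3.2958 rad/s


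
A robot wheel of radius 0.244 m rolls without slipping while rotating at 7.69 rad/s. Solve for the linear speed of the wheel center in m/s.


v = omega * r = 7.69 * 0.244 = 1.8764

1.8764 m/s


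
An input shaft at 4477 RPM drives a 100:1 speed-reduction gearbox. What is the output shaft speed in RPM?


omega_out = omega_in / N = 4477 / 100 = 44.7700

44.7700 RPM


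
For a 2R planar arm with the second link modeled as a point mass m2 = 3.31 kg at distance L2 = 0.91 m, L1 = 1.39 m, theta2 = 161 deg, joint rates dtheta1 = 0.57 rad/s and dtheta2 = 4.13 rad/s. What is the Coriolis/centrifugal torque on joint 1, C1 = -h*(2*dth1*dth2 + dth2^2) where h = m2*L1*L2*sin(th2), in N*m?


h = m2*L1*L2*sin(th2) = 3.31*1.39*0.91*sin(161 deg) = 1.363095
C1 = -h*(2*0.57*4.13 + 4.13^2) = -1.363095*21.7651 = -29.6679

-29.6679 N*m


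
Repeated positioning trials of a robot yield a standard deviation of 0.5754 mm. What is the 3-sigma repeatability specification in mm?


repeatability = 3*sigma = 3*0.5754 = 1.7262

1.7262 mm


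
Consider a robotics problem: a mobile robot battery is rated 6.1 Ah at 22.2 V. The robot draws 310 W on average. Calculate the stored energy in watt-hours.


E = capacity * V = 6.1*22.2 = 135.4200

135.4200 Wh


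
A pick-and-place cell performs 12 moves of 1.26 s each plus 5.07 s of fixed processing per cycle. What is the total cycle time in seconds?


T = 12*1.26 + 5.07 = 20.1900

20.1900 s
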